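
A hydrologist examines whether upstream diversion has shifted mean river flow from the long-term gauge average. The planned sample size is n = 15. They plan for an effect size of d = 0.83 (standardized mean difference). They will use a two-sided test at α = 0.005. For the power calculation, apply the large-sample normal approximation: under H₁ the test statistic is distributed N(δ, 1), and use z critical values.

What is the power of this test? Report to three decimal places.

Noncentrality parameter: δ = d·√n = 0.83 × √15 = 3.2146
Critical value for a two-sided test at α = 0.005: z_{α/2} = 2.807.
Power = Φ(δ − 2.807) + Φ(−δ − 2.807) = Φ(0.408) + Φ(-6.022) = 0.6582 + 0.0000 = 0.6582.

Power ≈ 0.658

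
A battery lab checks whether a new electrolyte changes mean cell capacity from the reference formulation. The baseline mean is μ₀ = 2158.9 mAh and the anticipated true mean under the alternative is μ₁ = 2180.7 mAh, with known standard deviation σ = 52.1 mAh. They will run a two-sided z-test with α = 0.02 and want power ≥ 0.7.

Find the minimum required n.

Standardized effect: d = |μ₁ − μ₀| / σ = |2180.7 − 2158.9| / 52.1 = 0.4184
Set Φ(δ − 2.326) = 0.7; then δ − 2.326 = Φ⁻¹(0.7) = 0.524, giving δ = 2.851.
(For δ > 0 the lower-tail rejection region contributes negligibly to power, so the one-term inversion is standard.)
δ = d·√n ⇒ n = (δ/d)² = (2.851 / 0.4184)² = 46.42.
Rounding up, n = 47.

n = 47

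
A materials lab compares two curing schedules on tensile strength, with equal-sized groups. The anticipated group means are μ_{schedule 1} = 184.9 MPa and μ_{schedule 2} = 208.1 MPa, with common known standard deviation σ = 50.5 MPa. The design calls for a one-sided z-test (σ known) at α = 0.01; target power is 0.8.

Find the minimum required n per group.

n = 96 per group

Standardized effect: d = |μ_{schedule 1} − μ_{schedule 2}| / σ = |184.9 − 208.1| / 50.5 = 0.4594
For power 0.8 need Φ(δ − z_{0.01}) = 0.8, so δ = z_{0.01} + z_{0.20} = 2.326 + 0.842 = 3.168.
δ = d·√(n/2) ⇒ n = 2(δ/d)² = 2 × (3.168 / 0.4594)² = 95.10.
Round up to the next whole unit.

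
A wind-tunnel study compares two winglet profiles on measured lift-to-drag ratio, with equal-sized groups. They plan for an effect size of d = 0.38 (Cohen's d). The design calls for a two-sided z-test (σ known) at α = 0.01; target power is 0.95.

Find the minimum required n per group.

n = 247 per group

For power 0.95 need Φ(δ − z_{0.005}) = 0.95, so δ = z_{0.005} + z_{0.05} = 2.576 + 1.645 = 4.221.
(Ignoring the negligible lower-tail rejection probability gives the usual closed-form inversion.)
δ = d·√(n/2) ⇒ n = 2(δ/d)² = 2 × (4.221 / 0.38)² = 246.73.
Rounding up, n = 247 per group.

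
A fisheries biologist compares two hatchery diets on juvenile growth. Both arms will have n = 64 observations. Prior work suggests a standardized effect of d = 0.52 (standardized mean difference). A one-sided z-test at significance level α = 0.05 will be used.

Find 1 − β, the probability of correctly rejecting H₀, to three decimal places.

Power ≈ 0.903

Noncentrality parameter: λ = d·√(n/2) = 0.52 × √(64/2) = 2.9416
Critical value for a one-sided test at α = 0.05: z_α = 1.645.
Power = P(Z > 1.645 − λ) = Φ(1.297) = 0.9026.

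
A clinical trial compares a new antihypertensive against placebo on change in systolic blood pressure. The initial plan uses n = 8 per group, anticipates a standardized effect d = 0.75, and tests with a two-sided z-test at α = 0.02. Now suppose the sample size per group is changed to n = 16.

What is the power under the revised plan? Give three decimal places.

Power ≈ 0.419

With n = 16 per group: δ = d·√(n/2) = 0.75 × √(16/2) = 2.1213. Critical value z_{0.01} = 2.326.
Revised power = Φ(δ − 2.326) + Φ(−δ − 2.326) = Φ(-0.205) + Φ(-4.448) = 0.4188 + 0.0000 = 0.4188.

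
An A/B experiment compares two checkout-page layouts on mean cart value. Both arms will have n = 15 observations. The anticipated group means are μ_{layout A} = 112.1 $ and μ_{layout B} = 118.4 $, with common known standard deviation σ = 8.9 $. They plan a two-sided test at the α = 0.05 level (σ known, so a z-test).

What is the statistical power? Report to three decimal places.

Power ≈ 0.492

Standardized effect: d = |μ_{layout A} − μ_{layout B}| / σ = |112.1 − 118.4| / 8.9 = 0.7079
Noncentrality parameter: δ = d·√(n/2) = 0.7079 × √(15/2) = 1.9386
Two-sided α = 0.05 → critical value z_{0.025} = 1.960.
Power = Φ(δ − 1.960) + Φ(−δ − 1.960) = Φ(-0.021) + Φ(-3.899) = 0.4915 + 0.0000 = 0.4915.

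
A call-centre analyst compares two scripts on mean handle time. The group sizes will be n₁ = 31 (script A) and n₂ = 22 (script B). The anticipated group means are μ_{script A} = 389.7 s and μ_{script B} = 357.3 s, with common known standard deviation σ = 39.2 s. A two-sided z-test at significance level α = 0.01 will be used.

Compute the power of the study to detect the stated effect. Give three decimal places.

Power ≈ 0.651

Standardized effect: d = |μ_{script A} − μ_{script B}| / σ = |389.7 − 357.3| / 39.2 = 0.8265
Noncentrality parameter: δ = d / √(1/n₁ + 1/n₂) = 0.8265 / √(1/31 + 1/22) = 2.9649
Two-sided α = 0.01 → critical value z_{0.005} = 2.576.
Power = Φ(δ − 2.576) + Φ(−δ − 2.576) = Φ(0.389) + Φ(-5.541) = 0.6514 + 0.0000 = 0.6514.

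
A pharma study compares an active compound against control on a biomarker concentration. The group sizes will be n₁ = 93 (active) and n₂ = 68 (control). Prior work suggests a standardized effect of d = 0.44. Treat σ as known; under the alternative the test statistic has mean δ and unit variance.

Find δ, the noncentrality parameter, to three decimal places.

δ ≈ 2.758

δ = d / √(1/n₁ + 1/n₂) = 0.44 / √(1/93 + 1/68) = 2.7576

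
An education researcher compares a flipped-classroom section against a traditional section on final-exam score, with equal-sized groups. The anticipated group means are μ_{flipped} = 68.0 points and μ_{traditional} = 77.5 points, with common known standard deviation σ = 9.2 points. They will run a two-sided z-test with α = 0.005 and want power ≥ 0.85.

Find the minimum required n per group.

Standardized effect: d = |μ_{flipped} − μ_{traditional}| / σ = |68.0 − 77.5| / 9.2 = 1.0326
For power 0.85 need Φ(δ − z_{0.0025}) = 0.85, so δ = z_{0.0025} + z_{0.15} = 2.807 + 1.036 = 3.843.
(The Φ(−δ − z_{α/2}) term is vanishingly small for δ > 0 and is dropped in the standard sample-size formula.)
δ = d·√(n/2) ⇒ n = 2(δ/d)² = 2 × (3.843 / 1.0326)² = 27.71.
Rounding up, n = 28 per group.

n = 28 per group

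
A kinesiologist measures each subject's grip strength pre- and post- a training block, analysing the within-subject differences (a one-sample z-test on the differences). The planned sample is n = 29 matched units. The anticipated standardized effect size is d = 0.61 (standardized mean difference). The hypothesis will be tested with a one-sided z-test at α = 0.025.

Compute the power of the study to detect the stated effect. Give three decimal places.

Noncentrality parameter: δ = d·√n = 0.61 × √29 = 3.2850
One-sided α = 0.025 → critical value z_{0.025} = 1.960.
Power = P(Z > 1.960 − δ) = Φ(1.325) = 0.9074.

Power ≈ 0.907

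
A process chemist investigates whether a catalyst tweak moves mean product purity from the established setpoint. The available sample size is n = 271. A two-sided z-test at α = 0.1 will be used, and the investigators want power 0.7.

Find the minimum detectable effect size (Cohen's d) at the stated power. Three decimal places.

d ≈ 0.132

Required noncentrality: δ = z_{0.05} + z_{0.30} = 1.645 + 0.524 = 2.169.
(The second rejection-region term Φ(−δ − z_{α/2}) is negligible and dropped.)
δ = d·√n ⇒ d = δ/√n = 2.169/√271 = 0.1318.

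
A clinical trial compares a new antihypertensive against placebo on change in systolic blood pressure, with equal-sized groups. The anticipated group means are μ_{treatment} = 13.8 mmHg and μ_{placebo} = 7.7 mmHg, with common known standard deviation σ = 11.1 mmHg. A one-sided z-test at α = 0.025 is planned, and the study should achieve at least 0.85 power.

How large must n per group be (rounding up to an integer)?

n = 60 per group

Standardized effect: d = |μ_{treatment} − μ_{placebo}| / σ = |13.8 − 7.7| / 11.1 = 0.5495
For power 0.85 need Φ(δ − z_{0.025}) = 0.85, so δ = z_{0.025} + z_{0.15} = 1.960 + 1.036 = 2.996.
δ = d·√(n/2) ⇒ n = 2(δ/d)² = 2 × (2.996 / 0.5495)² = 59.46.
Round up to the next whole unit.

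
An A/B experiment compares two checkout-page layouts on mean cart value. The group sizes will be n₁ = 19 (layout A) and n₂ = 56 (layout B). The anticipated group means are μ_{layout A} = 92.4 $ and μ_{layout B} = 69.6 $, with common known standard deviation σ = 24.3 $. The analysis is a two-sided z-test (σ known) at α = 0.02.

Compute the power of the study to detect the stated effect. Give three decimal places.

Power ≈ 0.886

Standardized effect: d = |μ_{layout A} − μ_{layout B}| / σ = |92.4 − 69.6| / 24.3 = 0.9383
Noncentrality parameter: δ = d / √(1/n₁ + 1/n₂) = 0.9383 / √(1/19 + 1/56) = 3.5340
Two-sided α = 0.02 → critical value z_{0.01} = 2.326.
Power = Φ(δ − 2.326) + Φ(−δ − 2.326) = Φ(1.208) + Φ(-5.860) = 0.8864 + 0.0000 = 0.8864.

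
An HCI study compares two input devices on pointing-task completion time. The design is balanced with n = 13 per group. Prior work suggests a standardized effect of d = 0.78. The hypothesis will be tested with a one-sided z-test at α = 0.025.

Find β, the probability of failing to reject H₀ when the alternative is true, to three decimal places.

Noncentrality parameter: δ = d·√(n/2) = 0.78 × √(13/2) = 1.9886
One-sided α = 0.025 → critical value z_{0.025} = 1.960.
Power = Φ(δ − 1.960) = Φ(0.029) = 0.5114.
Type II error: β = 1 − power = 1 − 0.5114 = 0.4886.

β ≈ 0.489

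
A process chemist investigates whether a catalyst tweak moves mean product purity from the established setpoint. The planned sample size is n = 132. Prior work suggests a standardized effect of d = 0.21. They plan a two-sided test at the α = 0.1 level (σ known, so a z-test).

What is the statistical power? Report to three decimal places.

Power ≈ 0.779

Noncentrality parameter: δ = d·√n = 0.21 × √132 = 2.4127
Two-sided α = 0.1 → critical value z_{0.05} = 1.645.
Power = Φ(δ − 1.645) + Φ(−δ − 1.645) = Φ(0.768) + Φ(-4.058) = 0.7787 + 0.0000 = 0.7787.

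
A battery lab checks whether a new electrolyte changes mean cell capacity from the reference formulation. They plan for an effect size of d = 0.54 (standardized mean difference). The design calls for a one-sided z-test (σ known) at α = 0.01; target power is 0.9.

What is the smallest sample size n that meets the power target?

For power 0.9 need Φ(δ − z_{0.01}) = 0.9, so δ = z_{0.01} + z_{0.10} = 2.326 + 1.282 = 3.608.
δ = d·√n ⇒ n = (δ/d)² = (3.608 / 0.54)² = 44.64.
Round up to the next whole unit.

n = 45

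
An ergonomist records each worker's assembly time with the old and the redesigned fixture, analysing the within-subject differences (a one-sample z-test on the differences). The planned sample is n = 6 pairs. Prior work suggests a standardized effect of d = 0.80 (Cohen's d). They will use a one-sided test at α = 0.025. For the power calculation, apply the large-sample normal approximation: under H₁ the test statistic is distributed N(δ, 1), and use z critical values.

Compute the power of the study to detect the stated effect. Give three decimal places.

Noncentrality parameter: δ = d·√n = 0.80 × √6 = 1.9596
One-sided α = 0.025 → critical value z_{0.025} = 1.960.
Power = P(Z > 1.960 − δ) = Φ(0.000) = 0.4999.

Power ≈ 0.500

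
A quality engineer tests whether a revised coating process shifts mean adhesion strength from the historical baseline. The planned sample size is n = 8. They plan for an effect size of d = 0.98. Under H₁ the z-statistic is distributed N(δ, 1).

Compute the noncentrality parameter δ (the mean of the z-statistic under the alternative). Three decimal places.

δ ≈ 2.772

The noncentrality parameter scales effect size by the design's sample-size factor: δ = d·√n = 0.98 × √8 = 2.7719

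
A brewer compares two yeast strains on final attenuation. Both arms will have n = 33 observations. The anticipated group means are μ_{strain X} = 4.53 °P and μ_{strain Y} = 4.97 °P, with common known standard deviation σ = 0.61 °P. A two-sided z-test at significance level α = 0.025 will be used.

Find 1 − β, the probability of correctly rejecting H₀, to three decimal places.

Power ≈ 0.754

Standardized effect: d = |μ_{strain X} − μ_{strain Y}| / σ = |4.53 − 4.97| / 0.61 = 0.7213
Noncentrality parameter: δ = d·√(n/2) = 0.7213 × √(33/2) = 2.9300
Critical value for a two-sided test at α = 0.025: z_{α/2} = 2.241.
Power = Φ(δ − 2.241) + Φ(−δ − 2.241) = Φ(0.689) + Φ(-5.171) = 0.7545 + 0.0000 = 0.7545.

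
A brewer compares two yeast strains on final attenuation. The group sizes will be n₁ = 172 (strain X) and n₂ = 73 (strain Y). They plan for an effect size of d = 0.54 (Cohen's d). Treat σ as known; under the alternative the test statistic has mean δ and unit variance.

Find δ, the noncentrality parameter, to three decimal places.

δ ≈ 3.866

δ = d / √(1/n₁ + 1/n₂) = 0.54 / √(1/172 + 1/73) = 3.8658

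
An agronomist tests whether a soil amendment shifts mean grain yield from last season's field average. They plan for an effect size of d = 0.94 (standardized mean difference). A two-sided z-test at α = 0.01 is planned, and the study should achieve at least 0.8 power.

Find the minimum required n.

n = 14

For power 0.8 need Φ(δ − z_{0.005}) = 0.8, so δ = z_{0.005} + z_{0.20} = 2.576 + 0.842 = 3.417.
(For δ > 0 the lower-tail rejection region contributes negligibly to power, so the one-term inversion is standard.)
δ = d·√n ⇒ n = (δ/d)² = (3.417 / 0.94)² = 13.22.
Round up to the next whole unit.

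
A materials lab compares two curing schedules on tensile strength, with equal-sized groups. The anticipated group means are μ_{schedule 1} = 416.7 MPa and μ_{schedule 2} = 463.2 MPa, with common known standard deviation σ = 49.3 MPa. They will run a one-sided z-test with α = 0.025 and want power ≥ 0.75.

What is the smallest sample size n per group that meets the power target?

Standardized effect: d = |μ_{schedule 1} − μ_{schedule 2}| / σ = |416.7 − 463.2| / 49.3 = 0.9432
For power 0.75 need Φ(δ − z_{0.025}) = 0.75, so δ = z_{0.025} + z_{0.25} = 1.960 + 0.674 = 2.634.
δ = d·√(n/2) ⇒ n = 2(δ/d)² = 2 × (2.634 / 0.9432)² = 15.60.
Round up to the next whole unit.

n = 16 per group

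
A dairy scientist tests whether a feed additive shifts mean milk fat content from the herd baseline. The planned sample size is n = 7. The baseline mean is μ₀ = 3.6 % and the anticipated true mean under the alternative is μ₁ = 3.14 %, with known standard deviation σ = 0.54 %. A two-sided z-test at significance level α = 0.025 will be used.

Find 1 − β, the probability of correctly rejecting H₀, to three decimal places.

Power ≈ 0.505

Standardized effect: d = |μ₁ − μ₀| / σ = |3.14 − 3.6| / 0.54 = 0.8519
Noncentrality parameter: δ = d·√n = 0.8519 × √7 = 2.2538
Two-sided α = 0.025 → critical value z_{0.0125} = 2.241.
Power = Φ(δ − 2.241) + Φ(−δ − 2.241) = Φ(0.012) + Φ(-4.495) = 0.5049 + 0.0000 = 0.5049.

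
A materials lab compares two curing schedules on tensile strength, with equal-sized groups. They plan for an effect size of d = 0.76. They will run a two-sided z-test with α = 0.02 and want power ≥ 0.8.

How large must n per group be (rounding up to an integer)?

n = 35 per group

For power 0.8 need Φ(δ − z_{0.01}) = 0.8, so δ = z_{0.01} + z_{0.20} = 2.326 + 0.842 = 3.168.
(For δ > 0 the lower-tail rejection region contributes negligibly to power, so the one-term inversion is standard.)
δ = d·√(n/2) ⇒ n = 2(δ/d)² = 2 × (3.168 / 0.76)² = 34.75.
Rounding up, n = 35 per group.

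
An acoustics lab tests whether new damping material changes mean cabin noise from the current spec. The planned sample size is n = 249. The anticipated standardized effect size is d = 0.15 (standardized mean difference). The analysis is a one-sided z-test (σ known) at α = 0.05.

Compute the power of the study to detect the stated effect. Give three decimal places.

Noncentrality parameter: δ = d·√n = 0.15 × √249 = 2.3670
Critical value for a one-sided test at α = 0.05: z_α = 1.645.
Power = Φ(δ − 1.645) = Φ(0.722) = 0.7649.

Power ≈ 0.765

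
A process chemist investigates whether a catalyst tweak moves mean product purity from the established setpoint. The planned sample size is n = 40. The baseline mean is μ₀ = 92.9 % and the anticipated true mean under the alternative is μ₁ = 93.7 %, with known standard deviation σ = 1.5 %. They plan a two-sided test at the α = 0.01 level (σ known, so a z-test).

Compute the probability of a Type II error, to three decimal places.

Standardized effect: d = |μ₁ − μ₀| / σ = |93.7 − 92.9| / 1.5 = 0.5333
Noncentrality parameter: δ = d·√n = 0.5333 × √40 = 3.3731
Critical value for a two-sided test at α = 0.01: z_{α/2} = 2.576.
Power = Φ(δ − 2.576) + Φ(−δ − 2.576) = Φ(0.797) + Φ(-5.949) = 0.7874 + 0.0000 = 0.7874.
Type II error: β = 1 − power = 1 − 0.7874 = 0.2126.

β ≈ 0.213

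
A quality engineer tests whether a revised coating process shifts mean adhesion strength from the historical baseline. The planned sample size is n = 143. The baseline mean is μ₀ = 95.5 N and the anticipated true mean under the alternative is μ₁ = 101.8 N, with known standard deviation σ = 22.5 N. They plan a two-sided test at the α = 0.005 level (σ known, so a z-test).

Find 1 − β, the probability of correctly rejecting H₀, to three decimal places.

Power ≈ 0.706

Standardized effect: d = |μ₁ − μ₀| / σ = |101.8 − 95.5| / 22.5 = 0.2800
Noncentrality parameter: δ = d·√n = 0.2800 × √143 = 3.3483
Critical value for a two-sided test at α = 0.005: z_{α/2} = 2.807.
Power = Φ(δ − 2.807) + Φ(−δ − 2.807) = Φ(0.541) + Φ(-6.155) = 0.7058 + 0.0000 = 0.7058.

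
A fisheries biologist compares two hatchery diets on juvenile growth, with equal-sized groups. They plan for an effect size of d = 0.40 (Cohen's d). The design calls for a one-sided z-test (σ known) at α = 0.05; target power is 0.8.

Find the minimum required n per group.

n = 78 per group

For power 0.8 need Φ(δ − z_{0.05}) = 0.8, so δ = z_{0.05} + z_{0.20} = 1.645 + 0.842 = 2.486.
δ = d·√(n/2) ⇒ n = 2(δ/d)² = 2 × (2.486 / 0.40)² = 77.28.
Rounding up, n = 78 per group.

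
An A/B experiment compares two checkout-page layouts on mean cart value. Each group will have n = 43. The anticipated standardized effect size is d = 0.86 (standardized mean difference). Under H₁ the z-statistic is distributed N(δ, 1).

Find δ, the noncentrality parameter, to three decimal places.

The noncentrality parameter scales effect size by the design's sample-size factor: δ = d·√(n/2) = 0.86 × √(43/2) = 3.9877

δ ≈ 3.988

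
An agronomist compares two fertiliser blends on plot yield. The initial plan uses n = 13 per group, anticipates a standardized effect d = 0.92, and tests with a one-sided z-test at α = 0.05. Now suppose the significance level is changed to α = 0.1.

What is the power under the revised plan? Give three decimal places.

Power ≈ 0.856

δ = d·√(n/2) = 0.92 × √(13/2) = 2.3455 (unchanged). New critical value: z_{0.1} = 1.282.
Revised power = Φ(δ − 1.282) = Φ(1.064) = 0.8563.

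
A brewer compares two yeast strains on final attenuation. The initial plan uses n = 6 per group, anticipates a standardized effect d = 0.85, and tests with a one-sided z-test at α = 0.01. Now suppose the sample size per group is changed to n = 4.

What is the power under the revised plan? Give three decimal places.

With n = 4 per group: δ = d·√(n/2) = 0.85 × √(4/2) = 1.2021. Critical value z_{0.01} = 2.326.
Revised power = Φ(δ − 2.326) = Φ(-1.124) = 0.1305.

Power ≈ 0.130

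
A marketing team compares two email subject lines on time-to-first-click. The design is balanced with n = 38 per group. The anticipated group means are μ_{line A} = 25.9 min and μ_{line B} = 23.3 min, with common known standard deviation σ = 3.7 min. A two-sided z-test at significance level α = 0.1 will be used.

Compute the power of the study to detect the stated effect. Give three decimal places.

Power ≈ 0.922

Standardized effect: d = |μ_{line A} − μ_{line B}| / σ = |25.9 − 23.3| / 3.7 = 0.7027
Noncentrality parameter: δ = d·√(n/2) = 0.7027 × √(38/2) = 3.0630
Two-sided α = 0.1 → critical value z_{0.05} = 1.645.
Power = Φ(δ − 1.645) + Φ(−δ − 1.645) = Φ(1.418) + Φ(-4.708) = 0.9219 + 0.0000 = 0.9219.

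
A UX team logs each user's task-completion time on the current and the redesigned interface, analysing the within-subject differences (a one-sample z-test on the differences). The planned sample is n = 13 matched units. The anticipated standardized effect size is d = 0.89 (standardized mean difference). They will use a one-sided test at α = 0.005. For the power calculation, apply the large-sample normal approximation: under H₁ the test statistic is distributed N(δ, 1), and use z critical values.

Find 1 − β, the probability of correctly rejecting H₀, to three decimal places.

Power ≈ 0.737

Noncentrality parameter: δ = d·√n = 0.89 × √13 = 3.2089
One-sided α = 0.005 → critical value z_{0.005} = 2.576.
Power = Φ(δ − 2.576) = Φ(0.633) = 0.7367.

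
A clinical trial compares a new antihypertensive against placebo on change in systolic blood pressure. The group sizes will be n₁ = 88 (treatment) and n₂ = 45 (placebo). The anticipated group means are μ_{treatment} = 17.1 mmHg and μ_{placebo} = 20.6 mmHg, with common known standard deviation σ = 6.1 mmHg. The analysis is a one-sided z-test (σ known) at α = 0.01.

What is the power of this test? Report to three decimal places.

Power ≈ 0.789

Standardized effect: d = |μ_{treatment} − μ_{placebo}| / σ = |17.1 − 20.6| / 6.1 = 0.5738
Noncentrality parameter: δ = d / √(1/n₁ + 1/n₂) = 0.5738 / √(1/88 + 1/45) = 3.1308
Critical value for a one-sided test at α = 0.01: z_α = 2.326.
Power = P(Z > 2.326 − δ) = Φ(0.804) = 0.7894.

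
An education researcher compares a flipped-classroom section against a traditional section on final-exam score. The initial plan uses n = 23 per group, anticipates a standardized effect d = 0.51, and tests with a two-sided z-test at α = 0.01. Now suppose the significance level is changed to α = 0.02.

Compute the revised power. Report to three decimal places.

δ = d·√(n/2) = 0.51 × √(23/2) = 1.7295 (unchanged). New critical value: z_{0.01} = 2.326.
Revised power = Φ(δ − 2.326) + Φ(−δ − 2.326) = Φ(-0.597) + Φ(-4.056) = 0.2753 + 0.0000 = 0.2753.

Power ≈ 0.275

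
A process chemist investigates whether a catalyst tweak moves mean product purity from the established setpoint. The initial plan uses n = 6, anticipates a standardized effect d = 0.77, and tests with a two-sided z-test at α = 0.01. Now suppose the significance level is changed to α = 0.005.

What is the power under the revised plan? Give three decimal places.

δ = d·√n = 0.77 × √6 = 1.8861 (unchanged). New critical value: z_{0.0025} = 2.807.
Revised power = Φ(δ − 2.807) + Φ(−δ − 2.807) = Φ(-0.921) + Φ(-4.693) = 0.1785 + 0.0000 = 0.1785.

Power ≈ 0.179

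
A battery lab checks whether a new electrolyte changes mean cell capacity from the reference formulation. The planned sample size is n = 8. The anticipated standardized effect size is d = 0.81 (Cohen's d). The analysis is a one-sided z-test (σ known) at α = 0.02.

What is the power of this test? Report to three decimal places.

Noncentrality parameter: δ = d·√n = 0.81 × √8 = 2.2910
Critical value for a one-sided test at α = 0.02: z_α = 2.054.
Power = Φ(δ − 2.054) = Φ(0.237) = 0.5938.

Power ≈ 0.594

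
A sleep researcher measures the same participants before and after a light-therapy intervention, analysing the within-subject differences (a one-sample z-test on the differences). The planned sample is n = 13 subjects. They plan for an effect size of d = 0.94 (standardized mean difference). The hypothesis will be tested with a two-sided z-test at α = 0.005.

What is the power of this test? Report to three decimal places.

Noncentrality parameter: δ = d·√n = 0.94 × √13 = 3.3892
Critical value for a two-sided test at α = 0.005: z_{α/2} = 2.807.
Power = Φ(δ − 2.807) + Φ(−δ − 2.807) = Φ(0.582) + Φ(-6.196) = 0.7198 + 0.0000 = 0.7198.

Power ≈ 0.720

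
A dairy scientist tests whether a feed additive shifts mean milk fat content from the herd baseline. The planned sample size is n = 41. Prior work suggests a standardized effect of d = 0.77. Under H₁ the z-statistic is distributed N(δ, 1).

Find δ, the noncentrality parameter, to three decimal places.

δ = d·√n = 0.77 × √41 = 4.9304

δ ≈ 4.930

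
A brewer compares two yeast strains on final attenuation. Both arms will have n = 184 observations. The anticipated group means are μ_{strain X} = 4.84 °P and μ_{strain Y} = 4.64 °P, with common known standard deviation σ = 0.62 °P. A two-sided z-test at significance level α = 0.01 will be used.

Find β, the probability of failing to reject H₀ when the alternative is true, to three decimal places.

Standardized effect: d = |μ_{strain X} − μ_{strain Y}| / σ = |4.84 − 4.64| / 0.62 = 0.3226
Noncentrality parameter: δ = d·√(n/2) = 0.3226 × √(184/2) = 3.0941
Two-sided α = 0.01 → critical value z_{0.005} = 2.576.
Power = Φ(δ − 2.576) + Φ(−δ − 2.576) = Φ(0.518) + Φ(-5.670) = 0.6979 + 0.0000 = 0.6979.
Type II error: β = 1 − power = 1 − 0.6979 = 0.3021.

β ≈ 0.302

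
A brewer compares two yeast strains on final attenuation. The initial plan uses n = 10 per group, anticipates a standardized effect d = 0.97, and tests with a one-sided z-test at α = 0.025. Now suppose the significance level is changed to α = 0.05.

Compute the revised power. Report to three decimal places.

Power ≈ 0.700

δ = d·√(n/2) = 0.97 × √(10/2) = 2.1690 (unchanged). New critical value: z_{0.05} = 1.645.
Revised power = P(Z > 1.645 − δ) = Φ(0.524) = 0.6999.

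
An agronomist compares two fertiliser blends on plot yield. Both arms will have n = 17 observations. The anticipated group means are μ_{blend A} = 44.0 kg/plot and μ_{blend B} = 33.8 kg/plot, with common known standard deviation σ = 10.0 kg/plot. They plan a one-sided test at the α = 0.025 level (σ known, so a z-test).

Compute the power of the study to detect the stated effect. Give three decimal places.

Standardized effect: d = |μ_{blend A} − μ_{blend B}| / σ = |44.0 − 33.8| / 10.0 = 1.0200
Noncentrality parameter: δ = d·√(n/2) = 1.0200 × √(17/2) = 2.9738
Critical value for a one-sided test at α = 0.025: z_α = 1.960.
Power = P(Z > 1.960 − δ) = Φ(1.014) = 0.8447.

Power ≈ 0.845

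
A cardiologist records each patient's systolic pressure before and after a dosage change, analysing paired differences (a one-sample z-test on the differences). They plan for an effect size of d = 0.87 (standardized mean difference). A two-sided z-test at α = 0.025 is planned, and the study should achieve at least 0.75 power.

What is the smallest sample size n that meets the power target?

For power 0.75 need Φ(δ − z_{0.0125}) = 0.75, so δ = z_{0.0125} + z_{0.25} = 2.241 + 0.674 = 2.916.
(For δ > 0 the lower-tail rejection region contributes negligibly to power, so the one-term inversion is standard.)
δ = d·√n ⇒ n = (δ/d)² = (2.916 / 0.87)² = 11.23.
Round up to the next whole unit.

n = 12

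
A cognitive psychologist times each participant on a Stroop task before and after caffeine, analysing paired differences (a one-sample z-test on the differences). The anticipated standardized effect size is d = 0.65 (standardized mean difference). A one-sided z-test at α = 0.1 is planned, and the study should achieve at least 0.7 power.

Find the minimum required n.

n = 8

Set Φ(δ − 1.282) = 0.7; then δ − 1.282 = Φ⁻¹(0.7) = 0.524, giving δ = 1.806.
δ = d·√n ⇒ n = (δ/d)² = (1.806 / 0.65)² = 7.72.
Round up to the next whole unit.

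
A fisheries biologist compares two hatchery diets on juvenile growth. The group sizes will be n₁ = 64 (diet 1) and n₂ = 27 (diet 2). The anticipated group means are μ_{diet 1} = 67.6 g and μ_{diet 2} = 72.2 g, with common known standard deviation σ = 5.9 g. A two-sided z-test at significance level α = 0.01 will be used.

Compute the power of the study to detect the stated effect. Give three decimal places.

Standardized effect: d = |μ_{diet 1} − μ_{diet 2}| / σ = |67.6 − 72.2| / 5.9 = 0.7797
Noncentrality parameter: δ = d / √(1/n₁ + 1/n₂) = 0.7797 / √(1/64 + 1/27) = 3.3975
Two-sided α = 0.01 → critical value z_{0.005} = 2.576.
Power = Φ(δ − 2.576) + Φ(−δ − 2.576) = Φ(0.822) + Φ(-5.973) = 0.7944 + 0.0000 = 0.7944.

Power ≈ 0.794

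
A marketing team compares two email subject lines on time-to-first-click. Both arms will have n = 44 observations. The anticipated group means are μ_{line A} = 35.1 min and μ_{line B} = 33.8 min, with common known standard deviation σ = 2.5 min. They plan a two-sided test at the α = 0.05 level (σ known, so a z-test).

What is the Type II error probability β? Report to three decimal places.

Standardized effect: d = |μ_{line A} − μ_{line B}| / σ = |35.1 − 33.8| / 2.5 = 0.5200
Noncentrality parameter: δ = d·√(n/2) = 0.5200 × √(44/2) = 2.4390
Two-sided α = 0.05 → critical value z_{0.025} = 1.960.
Power = Φ(δ − 1.960) + Φ(−δ − 1.960) = Φ(0.479) + Φ(-4.399) = 0.6840 + 0.0000 = 0.6841.
Type II error: β = 1 − power = 1 − 0.6841 = 0.3159.

β ≈ 0.316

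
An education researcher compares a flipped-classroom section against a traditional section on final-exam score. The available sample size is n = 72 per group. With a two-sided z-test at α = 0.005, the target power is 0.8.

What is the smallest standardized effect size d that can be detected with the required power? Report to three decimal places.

Need Φ(δ − 2.807) = 0.8, so δ = 2.807 + 0.842 = 3.649.
(Lower-tail contribution to power is negligible for δ > 0.)
δ = d·√(n/2) ⇒ d = δ/√(n/2) = 3.649/√(72/2) = 0.6081.

d ≈ 0.608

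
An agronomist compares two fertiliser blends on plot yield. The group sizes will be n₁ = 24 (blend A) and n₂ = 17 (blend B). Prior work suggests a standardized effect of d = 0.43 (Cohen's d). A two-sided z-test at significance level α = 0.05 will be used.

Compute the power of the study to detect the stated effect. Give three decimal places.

Noncentrality parameter: δ = d / √(1/n₁ + 1/n₂) = 0.43 / √(1/24 + 1/17) = 1.3565
Two-sided α = 0.05 → critical value z_{0.025} = 1.960.
Power = Φ(δ − 1.960) + Φ(−δ − 1.960) = Φ(-0.604) + Φ(-3.316) = 0.2731 + 0.0005 = 0.2735.

Power ≈ 0.274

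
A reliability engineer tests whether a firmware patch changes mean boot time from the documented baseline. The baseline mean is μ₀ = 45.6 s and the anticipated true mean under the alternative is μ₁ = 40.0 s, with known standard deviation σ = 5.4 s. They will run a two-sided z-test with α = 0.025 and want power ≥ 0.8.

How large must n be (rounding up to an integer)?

n = 9

Standardized effect: d = |μ₁ − μ₀| / σ = |40.0 − 45.6| / 5.4 = 1.0370
For power 0.8 need Φ(δ − z_{0.0125}) = 0.8, so δ = z_{0.0125} + z_{0.20} = 2.241 + 0.842 = 3.083.
(For δ > 0 the lower-tail rejection region contributes negligibly to power, so the one-term inversion is standard.)
δ = d·√n ⇒ n = (δ/d)² = (3.083 / 1.0370)² = 8.84.
Round up to the next whole unit.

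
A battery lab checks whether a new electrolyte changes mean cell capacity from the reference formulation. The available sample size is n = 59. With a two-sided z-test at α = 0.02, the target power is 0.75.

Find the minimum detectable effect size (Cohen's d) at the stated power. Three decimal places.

d ≈ 0.391

Required noncentrality: δ = z_{0.01} + z_{0.25} = 2.326 + 0.674 = 3.001.
(The second rejection-region term Φ(−δ − z_{α/2}) is negligible and dropped.)
δ = d·√n ⇒ d = δ/√n = 3.001/√59 = 0.3907.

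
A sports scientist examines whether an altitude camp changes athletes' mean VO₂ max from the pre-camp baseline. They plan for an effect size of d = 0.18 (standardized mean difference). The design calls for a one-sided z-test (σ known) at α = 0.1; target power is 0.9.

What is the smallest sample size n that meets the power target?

n = 203

Set Φ(δ − 1.282) = 0.9; then δ − 1.282 = Φ⁻¹(0.9) = 1.282, giving δ = 2.563.
δ = d·√n ⇒ n = (δ/d)² = (2.563 / 0.18)² = 202.76.
Rounding up, n = 203.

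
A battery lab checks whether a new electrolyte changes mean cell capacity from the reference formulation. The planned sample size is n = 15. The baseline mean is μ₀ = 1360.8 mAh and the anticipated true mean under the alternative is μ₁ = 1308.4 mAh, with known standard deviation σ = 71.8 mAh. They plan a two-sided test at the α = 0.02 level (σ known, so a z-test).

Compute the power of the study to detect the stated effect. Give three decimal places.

Power ≈ 0.692

Standardized effect: d = |μ₁ − μ₀| / σ = |1308.4 − 1360.8| / 71.8 = 0.7298
Noncentrality parameter: δ = d·√n = 0.7298 × √15 = 2.8265
Critical value for a two-sided test at α = 0.02: z_{α/2} = 2.326.
Power = Φ(δ − 2.326) + Φ(−δ − 2.326) = Φ(0.500) + Φ(-5.153) = 0.6915 + 0.0000 = 0.6915.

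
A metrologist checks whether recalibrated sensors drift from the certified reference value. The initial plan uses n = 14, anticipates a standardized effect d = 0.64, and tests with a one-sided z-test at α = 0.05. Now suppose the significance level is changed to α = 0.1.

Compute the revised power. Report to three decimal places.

Power ≈ 0.867

δ = d·√n = 0.64 × √14 = 2.3947 (unchanged). New critical value: z_{0.1} = 1.282.
Revised power = P(Z > 1.282 − δ) = Φ(1.113) = 0.8672.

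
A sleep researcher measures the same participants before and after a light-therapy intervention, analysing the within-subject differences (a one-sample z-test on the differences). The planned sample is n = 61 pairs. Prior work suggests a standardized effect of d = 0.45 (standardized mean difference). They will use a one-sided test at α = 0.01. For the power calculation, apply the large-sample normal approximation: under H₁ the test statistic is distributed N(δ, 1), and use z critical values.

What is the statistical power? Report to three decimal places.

Noncentrality parameter: δ = d·√n = 0.45 × √61 = 3.5146
Critical value for a one-sided test at α = 0.01: z_α = 2.326.
Power = Φ(δ − 2.326) = Φ(1.188) = 0.8826.

Power ≈ 0.883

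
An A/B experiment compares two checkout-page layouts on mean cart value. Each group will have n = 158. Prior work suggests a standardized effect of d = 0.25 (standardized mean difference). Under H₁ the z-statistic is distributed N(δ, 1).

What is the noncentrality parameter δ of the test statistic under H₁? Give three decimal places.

The noncentrality parameter scales effect size by the design's sample-size factor: δ = d·√(n/2) = 0.25 × √(158/2) = 2.2220

δ ≈ 2.222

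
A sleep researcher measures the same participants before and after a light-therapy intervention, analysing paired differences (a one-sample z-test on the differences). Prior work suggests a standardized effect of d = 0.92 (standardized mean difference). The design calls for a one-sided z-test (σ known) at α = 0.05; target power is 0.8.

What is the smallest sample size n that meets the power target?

Set Φ(δ − 1.645) = 0.8; then δ − 1.645 = Φ⁻¹(0.8) = 0.842, giving δ = 2.486.
δ = d·√n ⇒ n = (δ/d)² = (2.486 / 0.92)² = 7.30.
Round up to the next whole unit.

n = 8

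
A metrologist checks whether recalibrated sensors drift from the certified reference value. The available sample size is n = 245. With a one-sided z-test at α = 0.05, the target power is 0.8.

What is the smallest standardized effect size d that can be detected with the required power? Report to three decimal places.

d ≈ 0.159

Required noncentrality: δ = z_{0.05} + z_{0.20} = 1.645 + 0.842 = 2.486.
δ = d·√n ⇒ d = δ/√n = 2.486/√245 = 0.1589.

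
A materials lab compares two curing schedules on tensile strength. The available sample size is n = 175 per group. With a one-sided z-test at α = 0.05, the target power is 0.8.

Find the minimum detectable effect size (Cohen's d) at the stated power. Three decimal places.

Need Φ(δ − 1.645) = 0.8, so δ = 1.645 + 0.842 = 2.486.
δ = d·√(n/2) ⇒ d = δ/√(n/2) = 2.486/√(175/2) = 0.2658.

d ≈ 0.266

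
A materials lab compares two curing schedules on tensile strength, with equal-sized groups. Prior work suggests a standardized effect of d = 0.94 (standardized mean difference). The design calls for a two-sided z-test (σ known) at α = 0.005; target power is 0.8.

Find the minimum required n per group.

n = 31 per group

Set Φ(δ − 2.807) = 0.8; then δ − 2.807 = Φ⁻¹(0.8) = 0.842, giving δ = 3.649.
(For δ > 0 the lower-tail rejection region contributes negligibly to power, so the one-term inversion is standard.)
δ = d·√(n/2) ⇒ n = 2(δ/d)² = 2 × (3.649 / 0.94)² = 30.13.
Round up to the next whole unit.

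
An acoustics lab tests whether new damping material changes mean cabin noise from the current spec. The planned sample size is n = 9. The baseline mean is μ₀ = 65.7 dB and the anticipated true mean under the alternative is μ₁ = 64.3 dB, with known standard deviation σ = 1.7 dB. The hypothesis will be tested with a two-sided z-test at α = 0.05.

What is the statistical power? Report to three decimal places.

Standardized effect: d = |μ₁ − μ₀| / σ = |64.3 − 65.7| / 1.7 = 0.8235
Noncentrality parameter: δ = d·√n = 0.8235 × √9 = 2.4706
Two-sided α = 0.05 → critical value z_{0.025} = 1.960.
Power = Φ(δ − 1.960) + Φ(−δ − 1.960) = Φ(0.511) + Φ(-4.431) = 0.6952 + 0.0000 = 0.6952.

Power ≈ 0.695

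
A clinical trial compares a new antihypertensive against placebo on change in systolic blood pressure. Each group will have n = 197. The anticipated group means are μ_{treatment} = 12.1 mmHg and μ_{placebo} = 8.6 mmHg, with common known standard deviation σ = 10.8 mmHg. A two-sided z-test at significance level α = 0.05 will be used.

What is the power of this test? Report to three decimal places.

Standardized effect: d = |μ_{treatment} − μ_{placebo}| / σ = |12.1 − 8.6| / 10.8 = 0.3241
Noncentrality parameter: δ = d·√(n/2) = 0.3241 × √(197/2) = 3.2163
Critical value for a two-sided test at α = 0.05: z_{α/2} = 1.960.
Power = Φ(δ − 1.960) + Φ(−δ − 1.960) = Φ(1.256) + Φ(-5.176) = 0.8955 + 0.0000 = 0.8955.

Power ≈ 0.896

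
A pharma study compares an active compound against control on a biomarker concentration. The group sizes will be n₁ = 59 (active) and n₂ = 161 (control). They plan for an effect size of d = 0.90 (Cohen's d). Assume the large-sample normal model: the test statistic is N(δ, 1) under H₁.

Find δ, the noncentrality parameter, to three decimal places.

δ ≈ 5.914

The noncentrality parameter scales effect size by the design's sample-size factor: δ = d / √(1/n₁ + 1/n₂) = 0.90 / √(1/59 + 1/161) = 5.9138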